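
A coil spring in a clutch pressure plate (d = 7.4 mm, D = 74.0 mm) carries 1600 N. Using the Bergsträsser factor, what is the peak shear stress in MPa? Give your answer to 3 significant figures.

Spring index C = D/d = 74.0/7.4 = 10.0000
K_B = (4C+2)/(4C−3) = 42.000/37.000 = 1.1351
τ₀ = 8FD/(πd³) = 8·1600·74.0/(π·7.4³) = 947200/1273 = 744.04 MPa
τ_max = K·τ₀ = 1.1351 × 744.04 = 844.59 MPa

845 MPa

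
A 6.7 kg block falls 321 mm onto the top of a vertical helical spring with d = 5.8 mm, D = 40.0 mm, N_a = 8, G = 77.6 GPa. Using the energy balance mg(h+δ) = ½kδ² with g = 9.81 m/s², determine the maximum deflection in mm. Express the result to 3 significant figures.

k = Gd⁴/(8D³N_a) = (77.6×10³)(5.8⁴)/(8·40.0³·8) = 21.439 N/mm
W = mg = 6.7 × 9.81 = 65.727 N
½kδ² − Wδ − Wh = 0 → δ = (W + √(W² + 2kWh))/k
δ = (65.727 + √(4320 + 904675))/21.439 = (65.727 + 953.41)/21.439 = 47.536 mm

47.5 mm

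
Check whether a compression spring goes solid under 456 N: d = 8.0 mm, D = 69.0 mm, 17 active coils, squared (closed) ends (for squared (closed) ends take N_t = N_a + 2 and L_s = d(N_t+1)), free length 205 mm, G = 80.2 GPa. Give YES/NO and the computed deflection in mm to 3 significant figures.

YES, δ = 62.0 mm

k = Gd⁴/(8D³N_a) = (80.2×10³)(8.0⁴)/(8·69.0³·17) = 7.3527 N/mm
N_t = 19; L_s = 8.0·20 = 160 mm; δ_solid = L₀ − L_s = 205 − 160 = 45 mm
δ = F/k = 456/7.3527 = 62.018 mm
δ ≥ δ_solid → spring goes solid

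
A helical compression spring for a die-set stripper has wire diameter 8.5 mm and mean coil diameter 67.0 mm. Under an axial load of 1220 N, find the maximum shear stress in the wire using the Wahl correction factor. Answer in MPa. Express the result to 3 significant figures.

402 MPa

Spring index C = D/d = 67.0/8.5 = 7.8824
K_W = (4C−1)/(4C−4) + 0.615/C = 30.529/27.529 + 0.0780 = 1.1870
τ₀ = 8FD/(πd³) = 8·1220·67.0/(π·8.5³) = 653920/1929.3 = 338.94 MPa
τ_max = K·τ₀ = 1.1870 × 338.94 = 402.32 MPa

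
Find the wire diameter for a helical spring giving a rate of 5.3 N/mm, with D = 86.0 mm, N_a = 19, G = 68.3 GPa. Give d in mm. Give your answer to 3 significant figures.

9.31 mm

d = (8D³N_a·k / G)^(1/4) = (8·86.0³·19·5.3 / (68.3×10³))^0.25
  = (7502.3)^0.25 = 9.3068 mm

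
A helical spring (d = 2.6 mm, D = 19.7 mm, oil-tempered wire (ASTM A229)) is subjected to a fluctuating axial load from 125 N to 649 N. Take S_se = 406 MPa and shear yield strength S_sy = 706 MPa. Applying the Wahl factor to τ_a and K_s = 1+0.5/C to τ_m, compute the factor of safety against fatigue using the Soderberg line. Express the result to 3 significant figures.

0.258

C = D/d = 19.7/2.6 = 7.5769; K_W = (4C−1)/(4C−4)+0.615/C = 1.1952; K_s = 1+0.5/C = 1.0660
F_a = (F_max−F_min)/2 = 262 N; F_m = (F_max+F_min)/2 = 387 N
τ_a = K_W·8F_aD/(πd³) = 1.1952 × 747.8 = 893.78 MPa
τ_m = K_s·8F_mD/(πd³) = 1.0660 × 1104.6 = 1177.5 MPa
Soderberg: 1/n_f = τ_a/S_se + τ_m/S_sy = 893.78/406 + 1177.5/706 = 2.20142 + 1.66781 = 3.8692
n_f = 1/3.8692 = 0.2584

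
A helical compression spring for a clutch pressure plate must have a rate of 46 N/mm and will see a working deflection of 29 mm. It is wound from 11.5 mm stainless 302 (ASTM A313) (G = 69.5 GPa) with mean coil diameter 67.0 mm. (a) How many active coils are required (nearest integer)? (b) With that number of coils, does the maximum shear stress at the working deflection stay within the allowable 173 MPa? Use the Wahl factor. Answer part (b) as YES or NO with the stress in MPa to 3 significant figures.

N_a = Gd⁴/(8D³k) = (69.5×10³)(11.5⁴)/(8·67.0³·46) = 10.98 → N_a = 11
Actual rate k = Gd⁴/(8D³·11) = 45.927 N/mm
Working load F = kδ = 45.927·29 = 1331.9 N
C = 67.0/11.5 = 5.8261; K_W = (4C−1)/(4C−4)+0.615/C = 1.2610
τ_max = K_W·8FD/(πd³) = 1.2610·149.41 = 188.4 MPa
τ_max > 173 MPa → exceeds allowable

(a) 11 coils; (b) NO, τ_max = 188 MPa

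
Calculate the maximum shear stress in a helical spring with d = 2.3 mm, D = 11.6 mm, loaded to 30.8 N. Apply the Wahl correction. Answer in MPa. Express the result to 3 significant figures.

97.8 MPa

Spring index C = D/d = 11.6/2.3 = 5.0435
K_W = (4C−1)/(4C−4) + 0.615/C = 19.174/16.174 + 0.1219 = 1.3074
τ₀ = 8FD/(πd³) = 8·30.8·11.6/(π·2.3³) = 2858.24/38.224 = 74.777 MPa
τ_max = K·τ₀ = 1.3074 × 74.777 = 97.765 MPa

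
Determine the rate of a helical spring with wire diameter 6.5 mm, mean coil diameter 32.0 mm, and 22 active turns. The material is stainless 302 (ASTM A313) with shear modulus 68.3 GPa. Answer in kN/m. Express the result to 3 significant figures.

k = Gd⁴/(8D³N_a) = (68.3×10³ × 6.5⁴) / (8 × 32.0³ × 22)
  = 1.2192e+08 / 5.76717e+06 = 21.14 N/mm

21.1 kN/m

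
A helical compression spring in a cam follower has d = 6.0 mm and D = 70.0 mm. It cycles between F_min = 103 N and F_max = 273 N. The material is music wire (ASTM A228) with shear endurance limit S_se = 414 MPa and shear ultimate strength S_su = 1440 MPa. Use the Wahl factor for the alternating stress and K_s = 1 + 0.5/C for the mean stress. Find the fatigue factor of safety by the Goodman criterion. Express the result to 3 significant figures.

3.30

C = D/d = 70.0/6.0 = 11.6667; K_W = (4C−1)/(4C−4)+0.615/C = 1.1230; K_s = 1+0.5/C = 1.0429
F_a = (F_max−F_min)/2 = 85 N; F_m = (F_max+F_min)/2 = 188 N
τ_a = K_W·8F_aD/(πd³) = 1.1230 × 70.146 = 78.776 MPa
τ_m = K_s·8F_mD/(πd³) = 1.0429 × 155.15 = 161.8 MPa
Goodman: 1/n_f = τ_a/S_se + τ_m/S_su = 78.776/414 + 161.8/1440 = 0.19028 + 0.11236 = 0.30264
n_f = 1/0.30264 = 3.304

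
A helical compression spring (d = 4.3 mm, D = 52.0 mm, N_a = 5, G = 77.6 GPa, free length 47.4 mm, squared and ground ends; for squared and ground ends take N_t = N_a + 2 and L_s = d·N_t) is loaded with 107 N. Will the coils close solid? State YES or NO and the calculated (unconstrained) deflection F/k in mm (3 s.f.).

YES, δ = 22.7 mm

k = Gd⁴/(8D³N_a) = (77.6×10³)(4.3⁴)/(8·52.0³·5) = 4.717 N/mm
N_t = 7; L_s = 4.3·7 = 30.1 mm; δ_solid = L₀ − L_s = 47.4 − 30.1 = 17.3 mm
δ = F/k = 107/4.717 = 22.684 mm
δ ≥ δ_solid → spring goes solid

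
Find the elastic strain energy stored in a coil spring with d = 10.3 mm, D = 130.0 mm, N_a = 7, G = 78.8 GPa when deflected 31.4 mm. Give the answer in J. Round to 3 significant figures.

3.55 J

k = Gd⁴/(8D³N_a) = (78.8×10³)(10.3⁴)/(8·130.0³·7) = 7.2087 N/mm
U = ½kδ² = 0.5 × 7.2087 × 31.4² = 3553.7 N·mm = 3.5537 J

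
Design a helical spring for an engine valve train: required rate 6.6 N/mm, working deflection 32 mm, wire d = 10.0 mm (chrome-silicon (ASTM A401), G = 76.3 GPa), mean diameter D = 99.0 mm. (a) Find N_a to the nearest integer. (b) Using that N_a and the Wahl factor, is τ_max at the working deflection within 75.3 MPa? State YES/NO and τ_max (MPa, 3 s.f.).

N_a = Gd⁴/(8D³k) = (76.3×10³)(10.0⁴)/(8·99.0³·6.6) = 14.89 → N_a = 15
Actual rate k = Gd⁴/(8D³·15) = 6.553 N/mm
Working load F = kδ = 6.553·32 = 209.69 N
C = 99.0/10.0 = 9.9000; K_W = (4C−1)/(4C−4)+0.615/C = 1.1464
τ_max = K_W·8FD/(πd³) = 1.1464·52.864 = 60.603 MPa
τ_max ≤ 75.3 MPa → acceptable

(a) 15 coils; (b) YES, τ_max = 60.6 MPa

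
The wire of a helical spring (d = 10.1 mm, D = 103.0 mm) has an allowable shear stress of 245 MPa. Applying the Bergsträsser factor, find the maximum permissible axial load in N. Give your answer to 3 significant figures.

850 N

C = D/d = 103.0/10.1 = 10.1980
K_B = (4C+2)/(4C−3) = 42.792/37.792 = 1.1323
τ_max = K·8FD/(πd³) → F_max = τ_allow·πd³/(8DK)
F_max = 245·π·10.1³/(8·103.0·1.1323) = 7.9301e+05/933.02 = 849.94 N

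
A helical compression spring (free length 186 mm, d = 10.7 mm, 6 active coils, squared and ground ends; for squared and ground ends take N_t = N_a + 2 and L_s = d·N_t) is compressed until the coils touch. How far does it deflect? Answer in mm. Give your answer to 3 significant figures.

N_t = 8; L_s = 10.7·8 = 85.6 mm
δ_solid = L₀ − L_s = 186 − 85.6 = 100.4 mm

100 mm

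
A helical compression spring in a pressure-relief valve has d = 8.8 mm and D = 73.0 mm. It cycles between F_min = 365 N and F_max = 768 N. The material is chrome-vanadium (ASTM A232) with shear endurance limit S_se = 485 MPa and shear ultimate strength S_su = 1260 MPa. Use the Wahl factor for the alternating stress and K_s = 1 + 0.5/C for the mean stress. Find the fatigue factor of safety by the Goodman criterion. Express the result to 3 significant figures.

C = D/d = 73.0/8.8 = 8.2955; K_W = (4C−1)/(4C−4)+0.615/C = 1.1769; K_s = 1+0.5/C = 1.0603
F_a = (F_max−F_min)/2 = 201.5 N; F_m = (F_max+F_min)/2 = 566.5 N
τ_a = K_W·8F_aD/(πd³) = 1.1769 × 54.965 = 64.691 MPa
τ_m = K_s·8F_mD/(πd³) = 1.0603 × 154.53 = 163.84 MPa
Goodman: 1/n_f = τ_a/S_se + τ_m/S_su = 64.691/485 + 163.84/1260 = 0.13338 + 0.13004 = 0.26342
n_f = 1/0.26342 = 3.796

3.80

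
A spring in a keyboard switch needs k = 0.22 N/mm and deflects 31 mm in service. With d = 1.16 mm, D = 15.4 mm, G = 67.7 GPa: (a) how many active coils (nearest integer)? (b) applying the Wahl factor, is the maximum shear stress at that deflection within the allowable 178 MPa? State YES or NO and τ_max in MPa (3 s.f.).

(a) 19 coils; (b) NO, τ_max = 190 MPa

N_a = Gd⁴/(8D³k) = (67.7×10³)(1.16⁴)/(8·15.4³·0.22) = 19.07 → N_a = 19
Actual rate k = Gd⁴/(8D³·19) = 0.22081 N/mm
Working load F = kδ = 0.22081·31 = 6.845 N
C = 15.4/1.16 = 13.2759; K_W = (4C−1)/(4C−4)+0.615/C = 1.1074
τ_max = K_W·8FD/(πd³) = 1.1074·171.97 = 190.45 MPa
τ_max > 178 MPa → exceeds allowable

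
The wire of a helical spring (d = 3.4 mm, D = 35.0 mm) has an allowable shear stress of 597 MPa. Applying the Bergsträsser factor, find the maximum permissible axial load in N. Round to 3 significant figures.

C = D/d = 35.0/3.4 = 10.2941
K_B = (4C+2)/(4C−3) = 43.176/38.176 = 1.1310
τ_max = K·8FD/(πd³) → F_max = τ_allow·πd³/(8DK)
F_max = 597·π·3.4³/(8·35.0·1.1310) = 73716/316.67 = 232.78 N

233 N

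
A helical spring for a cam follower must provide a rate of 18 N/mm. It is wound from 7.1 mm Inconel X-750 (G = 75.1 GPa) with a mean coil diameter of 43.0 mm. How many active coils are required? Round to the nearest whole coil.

17

N_a = Gd⁴/(8D³k) = (75.1×10³ × 7.1⁴)/(8 × 43.0³ × 18)
    = 1.90842e+08 / 1.1449e+07 = 16.67 → 17 coils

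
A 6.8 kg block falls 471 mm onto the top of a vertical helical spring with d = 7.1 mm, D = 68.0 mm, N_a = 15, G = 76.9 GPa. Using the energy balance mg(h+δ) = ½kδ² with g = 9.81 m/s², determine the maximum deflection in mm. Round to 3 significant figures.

124 mm

k = Gd⁴/(8D³N_a) = (76.9×10³)(7.1⁴)/(8·68.0³·15) = 5.1791 N/mm
W = mg = 6.8 × 9.81 = 66.708 N
½kδ² − Wδ − Wh = 0 → δ = (W + √(W² + 2kWh))/k
δ = (66.708 + √(4450 + 325447))/5.1791 = (66.708 + 574.37)/5.1791 = 123.78 mm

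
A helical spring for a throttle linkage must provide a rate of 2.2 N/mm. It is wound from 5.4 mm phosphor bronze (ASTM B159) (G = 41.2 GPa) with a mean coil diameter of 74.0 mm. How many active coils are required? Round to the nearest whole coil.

5

N_a = Gd⁴/(8D³k) = (41.2×10³ × 5.4⁴)/(8 × 74.0³ × 2.2)
    = 3.50326e+07 / 7.13194e+06 = 4.912 → 5 coils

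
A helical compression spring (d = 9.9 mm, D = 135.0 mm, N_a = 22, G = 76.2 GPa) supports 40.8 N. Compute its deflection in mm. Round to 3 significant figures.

k = Gd⁴/(8D³N_a) = (76.2×10³)(9.9⁴)/(8·135.0³·22) = 1.6904 N/mm
δ = F/k = 40.8 / 1.6904 = 24.137 mm

24.1 mm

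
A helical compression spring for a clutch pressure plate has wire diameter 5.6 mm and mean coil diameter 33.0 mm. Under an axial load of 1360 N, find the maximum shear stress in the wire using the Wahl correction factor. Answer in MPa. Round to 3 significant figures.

Spring index C = D/d = 33.0/5.6 = 5.8929
K_W = (4C−1)/(4C−4) + 0.615/C = 22.571/19.571 + 0.1044 = 1.2576
τ₀ = 8FD/(πd³) = 8·1360·33.0/(π·5.6³) = 359040/551.71 = 650.77 MPa
τ_max = K·τ₀ = 1.2576 × 650.77 = 818.44 MPa

818 MPa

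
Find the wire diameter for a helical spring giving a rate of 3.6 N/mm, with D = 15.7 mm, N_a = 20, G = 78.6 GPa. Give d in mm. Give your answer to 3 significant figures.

2.31 mm

d = (8D³N_a·k / G)^(1/4) = (8·15.7³·20·3.6 / (78.6×10³))^0.25
  = (28.36)^0.25 = 2.3077 mm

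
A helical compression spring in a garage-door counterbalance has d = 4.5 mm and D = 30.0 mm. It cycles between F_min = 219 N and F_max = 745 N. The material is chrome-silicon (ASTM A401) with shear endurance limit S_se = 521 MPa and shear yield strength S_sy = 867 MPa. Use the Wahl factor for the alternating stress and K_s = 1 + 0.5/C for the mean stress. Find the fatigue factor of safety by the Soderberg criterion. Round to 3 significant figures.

0.981

C = D/d = 30.0/4.5 = 6.6667; K_W = (4C−1)/(4C−4)+0.615/C = 1.2246; K_s = 1+0.5/C = 1.0750
F_a = (F_max−F_min)/2 = 263 N; F_m = (F_max+F_min)/2 = 482 N
τ_a = K_W·8F_aD/(πd³) = 1.2246 × 220.49 = 270.01 MPa
τ_m = K_s·8F_mD/(πd³) = 1.0750 × 404.08 = 434.39 MPa
Soderberg: 1/n_f = τ_a/S_se + τ_m/S_sy = 270.01/521 + 434.39/867 = 0.51825 + 0.50103 = 1.0193
n_f = 1/1.0193 = 0.9811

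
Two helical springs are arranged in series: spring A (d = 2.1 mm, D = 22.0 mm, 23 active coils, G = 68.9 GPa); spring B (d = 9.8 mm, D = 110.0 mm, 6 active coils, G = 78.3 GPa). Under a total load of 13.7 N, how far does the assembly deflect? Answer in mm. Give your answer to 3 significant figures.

21.2 mm

k_A = Gd⁴/(8D³N_a) = (68.9×10³)(2.1⁴)/(8·22.0³·23) = 0.68393 N/mm
k_B = Gd⁴/(8D³N_a) = (78.3×10³)(9.8⁴)/(8·110.0³·6) = 11.304 N/mm
Series: 1/k_eq = 1/0.68393 + 1/11.304 = 1.5506; k_eq = 0.64491 N/mm
δ = F/k_eq = 13.7/0.64491 = 21.243 mm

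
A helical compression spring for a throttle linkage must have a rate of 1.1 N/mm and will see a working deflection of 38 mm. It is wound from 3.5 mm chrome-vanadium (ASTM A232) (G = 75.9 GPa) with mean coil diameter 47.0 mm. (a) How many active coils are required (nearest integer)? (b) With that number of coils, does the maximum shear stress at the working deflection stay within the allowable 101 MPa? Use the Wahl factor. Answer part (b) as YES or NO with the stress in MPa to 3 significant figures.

N_a = Gd⁴/(8D³k) = (75.9×10³)(3.5⁴)/(8·47.0³·1.1) = 12.47 → N_a = 12
Actual rate k = Gd⁴/(8D³·12) = 1.1427 N/mm
Working load F = kδ = 1.1427·38 = 43.424 N
C = 47.0/3.5 = 13.4286; K_W = (4C−1)/(4C−4)+0.615/C = 1.1061
τ_max = K_W·8FD/(πd³) = 1.1061·121.22 = 134.08 MPa
τ_max > 101 MPa → exceeds allowable

(a) 12 coils; (b) NO, τ_max = 134 MPa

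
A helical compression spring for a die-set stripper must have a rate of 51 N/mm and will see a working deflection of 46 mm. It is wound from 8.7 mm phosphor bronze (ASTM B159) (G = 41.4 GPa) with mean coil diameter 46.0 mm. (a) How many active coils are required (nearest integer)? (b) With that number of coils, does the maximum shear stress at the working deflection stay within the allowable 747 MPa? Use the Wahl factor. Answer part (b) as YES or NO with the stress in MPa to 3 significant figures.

N_a = Gd⁴/(8D³k) = (41.4×10³)(8.7⁴)/(8·46.0³·51) = 5.972 → N_a = 6
Actual rate k = Gd⁴/(8D³·6) = 50.765 N/mm
Working load F = kδ = 50.765·46 = 2335.2 N
C = 46.0/8.7 = 5.2874; K_W = (4C−1)/(4C−4)+0.615/C = 1.2912
τ_max = K_W·8FD/(πd³) = 1.2912·415.39 = 536.38 MPa
τ_max ≤ 747 MPa → acceptable

(a) 6 coils; (b) YES, τ_max = 536 MPa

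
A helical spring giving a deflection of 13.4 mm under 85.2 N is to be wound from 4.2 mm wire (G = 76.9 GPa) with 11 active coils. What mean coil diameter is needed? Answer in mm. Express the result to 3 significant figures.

35.0 mm

Required rate k = F/δ = 85.2/13.4 = 6.3582 N/mm
D = (Gd⁴/(8N_a·k))^(1/3) = (76.9×10³·4.2⁴/(8·11·6.3582))^(1/3)
  = (42766.7)^(1/3) = 34.9705 mm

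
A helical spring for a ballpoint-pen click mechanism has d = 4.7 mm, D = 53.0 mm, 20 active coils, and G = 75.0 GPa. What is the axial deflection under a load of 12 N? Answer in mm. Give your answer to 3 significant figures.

k = Gd⁴/(8D³N_a) = (75.0×10³)(4.7⁴)/(8·53.0³·20) = 1.5364 N/mm
δ = F/k = 12 / 1.5364 = 7.8105 mm

7.81 mm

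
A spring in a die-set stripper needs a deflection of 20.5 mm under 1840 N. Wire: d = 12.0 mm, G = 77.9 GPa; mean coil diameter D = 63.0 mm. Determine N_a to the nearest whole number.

Required rate k = F/δ = 1840/20.5 = 89.756 N/mm
N_a = Gd⁴/(8D³k) = (77.9×10³ × 12.0⁴)/(8 × 63.0³ × 89.756)
    = 1.61533e+09 / 1.79546e+08 = 8.997 → 9 coils

9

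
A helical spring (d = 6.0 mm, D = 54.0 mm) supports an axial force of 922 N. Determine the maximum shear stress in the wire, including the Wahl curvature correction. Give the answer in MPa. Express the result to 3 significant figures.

Spring index C = D/d = 54.0/6.0 = 9.0000
K_W = (4C−1)/(4C−4) + 0.615/C = 35.000/32.000 + 0.0683 = 1.1621
τ₀ = 8FD/(πd³) = 8·922·54.0/(π·6.0³) = 398304/678.58 = 586.96 MPa
τ_max = K·τ₀ = 1.1621 × 586.96 = 682.1 MPa

682 MPa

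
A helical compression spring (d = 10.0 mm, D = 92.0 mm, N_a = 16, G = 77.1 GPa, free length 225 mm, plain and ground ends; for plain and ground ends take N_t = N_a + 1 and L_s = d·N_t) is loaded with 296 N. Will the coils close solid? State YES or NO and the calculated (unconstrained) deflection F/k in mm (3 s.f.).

NO, δ = 38.3 mm

k = Gd⁴/(8D³N_a) = (77.1×10³)(10.0⁴)/(8·92.0³·16) = 7.7354 N/mm
N_t = 17; L_s = 10.0·17 = 170 mm; δ_solid = L₀ − L_s = 225 − 170 = 55 mm
δ = F/k = 296/7.7354 = 38.266 mm
δ < δ_solid → spring does not go solid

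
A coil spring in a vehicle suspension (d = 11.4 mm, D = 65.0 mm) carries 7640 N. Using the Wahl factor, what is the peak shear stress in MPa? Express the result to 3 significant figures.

Spring index C = D/d = 65.0/11.4 = 5.7018
K_W = (4C−1)/(4C−4) + 0.615/C = 21.807/18.807 + 0.1079 = 1.2674
τ₀ = 8FD/(πd³) = 8·7640·65.0/(π·11.4³) = 3.9728e+06/4654.4 = 853.56 MPa
τ_max = K·τ₀ = 1.2674 × 853.56 = 1081.8 MPa

1080 MPa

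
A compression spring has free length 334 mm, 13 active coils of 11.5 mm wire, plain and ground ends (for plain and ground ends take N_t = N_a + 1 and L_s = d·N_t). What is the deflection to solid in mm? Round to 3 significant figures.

173 mm

N_t = 14; L_s = 11.5·14 = 161 mm
δ_solid = L₀ − L_s = 334 − 161 = 173 mm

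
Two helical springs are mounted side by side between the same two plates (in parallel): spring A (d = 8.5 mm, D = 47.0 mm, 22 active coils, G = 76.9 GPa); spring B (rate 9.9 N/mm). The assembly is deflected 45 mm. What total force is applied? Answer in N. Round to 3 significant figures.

k_A = Gd⁴/(8D³N_a) = (76.9×10³)(8.5⁴)/(8·47.0³·22) = 21.968 N/mm
Parallel: k_eq = 21.968 + 9.9 = 31.868 N/mm
F = k_eq·δ = 31.868·45 = 1434.1 N

1430 N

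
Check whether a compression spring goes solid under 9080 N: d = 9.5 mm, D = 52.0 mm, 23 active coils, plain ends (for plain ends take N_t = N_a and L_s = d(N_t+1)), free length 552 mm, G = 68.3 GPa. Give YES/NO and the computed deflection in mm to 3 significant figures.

k = Gd⁴/(8D³N_a) = (68.3×10³)(9.5⁴)/(8·52.0³·23) = 21.502 N/mm
N_t = 23; L_s = 9.5·24 = 228 mm; δ_solid = L₀ − L_s = 552 − 228 = 324 mm
δ = F/k = 9080/21.502 = 422.28 mm
δ ≥ δ_solid → spring goes solid

YES, δ = 422 mm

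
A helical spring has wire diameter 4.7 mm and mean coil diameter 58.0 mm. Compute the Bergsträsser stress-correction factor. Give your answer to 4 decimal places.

1.1078

C = D/d = 58.0/4.7 = 12.3404
K_B = (4C+2)/(4C−3) = 51.362/46.362 = 1.1078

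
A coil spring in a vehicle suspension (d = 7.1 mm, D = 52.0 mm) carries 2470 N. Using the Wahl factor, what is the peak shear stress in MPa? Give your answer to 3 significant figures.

1100 MPa

Spring index C = D/d = 52.0/7.1 = 7.3239
K_W = (4C−1)/(4C−4) + 0.615/C = 28.296/25.296 + 0.0840 = 1.2026
τ₀ = 8FD/(πd³) = 8·2470·52.0/(π·7.1³) = 1.02752e+06/1124.4 = 913.83 MPa
τ_max = K·τ₀ = 1.2026 × 913.83 = 1098.9 MPa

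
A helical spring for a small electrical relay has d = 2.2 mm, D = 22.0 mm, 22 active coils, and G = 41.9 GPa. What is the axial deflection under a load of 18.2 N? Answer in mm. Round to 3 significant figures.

k = Gd⁴/(8D³N_a) = (41.9×10³)(2.2⁴)/(8·22.0³·22) = 0.52375 N/mm
δ = F/k = 18.2 / 0.52375 = 34.749 mm

34.7 mm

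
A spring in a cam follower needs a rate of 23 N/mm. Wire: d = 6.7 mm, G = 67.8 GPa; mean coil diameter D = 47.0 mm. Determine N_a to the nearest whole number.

N_a = Gd⁴/(8D³k) = (67.8×10³ × 6.7⁴)/(8 × 47.0³ × 23)
    = 1.36625e+08 / 1.91034e+07 = 7.152 → 7 coils

7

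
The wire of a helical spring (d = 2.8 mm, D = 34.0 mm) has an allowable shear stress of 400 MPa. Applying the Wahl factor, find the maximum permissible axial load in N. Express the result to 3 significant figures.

C = D/d = 34.0/2.8 = 12.1429
K_W = (4C−1)/(4C−4) + 0.615/C = 47.571/44.571 + 0.0506 = 1.1180
τ_max = K·8FD/(πd³) → F_max = τ_allow·πd³/(8DK)
F_max = 400·π·2.8³/(8·34.0·1.1180) = 27586/304.08 = 90.717 N

90.7 N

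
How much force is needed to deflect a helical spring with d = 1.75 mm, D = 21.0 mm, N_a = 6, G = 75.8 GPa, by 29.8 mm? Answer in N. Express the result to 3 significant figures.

k = Gd⁴/(8D³N_a) = (75.8×10³)(1.75⁴)/(8·21.0³·6) = 1.5993 N/mm
F = k·δ = 1.5993 × 29.8 = 47.658 N

47.7 N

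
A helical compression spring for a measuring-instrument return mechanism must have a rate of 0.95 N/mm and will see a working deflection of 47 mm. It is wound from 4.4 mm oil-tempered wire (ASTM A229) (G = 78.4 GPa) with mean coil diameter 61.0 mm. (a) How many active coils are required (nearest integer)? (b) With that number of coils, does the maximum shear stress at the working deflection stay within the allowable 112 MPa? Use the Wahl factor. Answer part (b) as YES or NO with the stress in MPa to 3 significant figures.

N_a = Gd⁴/(8D³k) = (78.4×10³)(4.4⁴)/(8·61.0³·0.95) = 17.03 → N_a = 17
Actual rate k = Gd⁴/(8D³·17) = 0.95192 N/mm
Working load F = kδ = 0.95192·47 = 44.74 N
C = 61.0/4.4 = 13.8636; K_W = (4C−1)/(4C−4)+0.615/C = 1.1027
τ_max = K_W·8FD/(πd³) = 1.1027·81.585 = 89.96 MPa
τ_max ≤ 112 MPa → acceptable

(a) 17 coils; (b) YES, τ_max = 90.0 MPa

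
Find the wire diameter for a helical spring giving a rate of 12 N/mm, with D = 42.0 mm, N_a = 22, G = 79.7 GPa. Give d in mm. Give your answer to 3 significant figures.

d = (8D³N_a·k / G)^(1/4) = (8·42.0³·22·12 / (79.7×10³))^0.25
  = (1963.3)^0.25 = 6.6565 mm

6.66 mm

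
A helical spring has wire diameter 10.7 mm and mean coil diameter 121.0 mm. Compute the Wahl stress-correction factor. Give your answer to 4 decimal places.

1.1271

C = D/d = 121.0/10.7 = 11.3084
K_W = (4C−1)/(4C−4) + 0.615/C = 44.234/41.234 + 0.0544 = 1.1271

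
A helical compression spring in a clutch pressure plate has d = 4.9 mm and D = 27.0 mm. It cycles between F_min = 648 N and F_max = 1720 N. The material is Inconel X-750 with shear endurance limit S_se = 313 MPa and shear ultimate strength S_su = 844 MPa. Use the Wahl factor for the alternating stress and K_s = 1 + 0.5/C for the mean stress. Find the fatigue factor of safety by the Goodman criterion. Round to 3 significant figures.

C = D/d = 27.0/4.9 = 5.5102; K_W = (4C−1)/(4C−4)+0.615/C = 1.2779; K_s = 1+0.5/C = 1.0907
F_a = (F_max−F_min)/2 = 536 N; F_m = (F_max+F_min)/2 = 1184 N
τ_a = K_W·8F_aD/(πd³) = 1.2779 × 313.24 = 400.29 MPa
τ_m = K_s·8F_mD/(πd³) = 1.0907 × 691.94 = 754.73 MPa
Goodman: 1/n_f = τ_a/S_se + τ_m/S_su = 400.29/313 + 754.73/844 = 1.27889 + 0.89422 = 2.1731
n_f = 1/2.1731 = 0.4602

0.460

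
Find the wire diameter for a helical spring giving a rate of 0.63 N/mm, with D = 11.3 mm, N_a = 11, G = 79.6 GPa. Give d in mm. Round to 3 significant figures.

1.00 mm

d = (8D³N_a·k / G)^(1/4) = (8·11.3³·11·0.63 / (79.6×10³))^0.25
  = (1.005)^0.25 = 1.0012 mm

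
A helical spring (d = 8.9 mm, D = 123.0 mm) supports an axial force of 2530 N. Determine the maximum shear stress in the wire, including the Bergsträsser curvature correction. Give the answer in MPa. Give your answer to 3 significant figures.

1230 MPa

Spring index C = D/d = 123.0/8.9 = 13.8202
K_B = (4C+2)/(4C−3) = 57.281/52.281 = 1.0956
τ₀ = 8FD/(πd³) = 8·2530·123.0/(π·8.9³) = 2.48952e+06/2214.7 = 1124.1 MPa
τ_max = K·τ₀ = 1.0956 × 1124.1 = 1231.6 MPa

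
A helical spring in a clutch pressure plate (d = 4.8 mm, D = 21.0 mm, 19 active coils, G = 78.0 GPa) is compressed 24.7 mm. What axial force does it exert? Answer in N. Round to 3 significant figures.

k = Gd⁴/(8D³N_a) = (78.0×10³)(4.8⁴)/(8·21.0³·19) = 29.414 N/mm
F = k·δ = 29.414 × 24.7 = 726.53 N

727 N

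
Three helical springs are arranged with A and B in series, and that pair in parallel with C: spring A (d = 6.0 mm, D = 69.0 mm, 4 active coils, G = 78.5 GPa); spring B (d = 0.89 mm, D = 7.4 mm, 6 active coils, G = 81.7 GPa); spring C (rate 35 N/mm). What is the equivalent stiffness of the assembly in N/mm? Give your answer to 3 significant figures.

37.1 N/mm

k_A = Gd⁴/(8D³N_a) = (78.5×10³)(6.0⁴)/(8·69.0³·4) = 9.6778 N/mm
k_B = Gd⁴/(8D³N_a) = (81.7×10³)(0.89⁴)/(8·7.4³·6) = 2.6354 N/mm
Springs A,B series: k_AB = 1/(1/9.6778+1/2.6354) = 2.0713 N/mm; parallel with C: k_eq = 2.0713+35 = 37.071 N/mm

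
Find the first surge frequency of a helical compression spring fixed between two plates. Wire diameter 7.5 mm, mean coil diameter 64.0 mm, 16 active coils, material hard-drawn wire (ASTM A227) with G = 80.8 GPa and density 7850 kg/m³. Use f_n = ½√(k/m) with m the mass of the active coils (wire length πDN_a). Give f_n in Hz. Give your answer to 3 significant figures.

41.3 Hz

k = Gd⁴/(8D³N_a) = (80.8×10³)(7.5⁴)/(8·64.0³·16) = 7.6191 N/mm = 7619.1 N/m
Wire length L = πDN_a = π·64.0·16 = 3217 mm
m = ρ·(πd²/4)·L = 7850 × 44.179×10⁻⁶ m² × 3.217 m = 1.1157 kg
f_n = ½√(k/m) = 0.5·√(7619.1/1.1157) = 0.5·√(6829.3) = 41.32 Hz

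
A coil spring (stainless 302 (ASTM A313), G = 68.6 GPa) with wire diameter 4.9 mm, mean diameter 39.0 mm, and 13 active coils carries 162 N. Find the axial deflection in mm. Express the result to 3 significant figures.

k = Gd⁴/(8D³N_a) = (68.6×10³)(4.9⁴)/(8·39.0³·13) = 6.4103 N/mm
δ = F/k = 162 / 6.4103 = 25.272 mm

25.3 mm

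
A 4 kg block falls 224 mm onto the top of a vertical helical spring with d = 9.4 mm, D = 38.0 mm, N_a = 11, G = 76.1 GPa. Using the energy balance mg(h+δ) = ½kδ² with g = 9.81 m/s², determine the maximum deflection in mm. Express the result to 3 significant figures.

12.3 mm

k = Gd⁴/(8D³N_a) = (76.1×10³)(9.4⁴)/(8·38.0³·11) = 123.04 N/mm
W = mg = 4 × 9.81 = 39.24 N
½kδ² − Wδ − Wh = 0 → δ = (W + √(W² + 2kWh))/k
δ = (39.24 + √(1539.8 + 2.16307e+06))/123.04 = (39.24 + 1471.3)/123.04 = 12.276 mm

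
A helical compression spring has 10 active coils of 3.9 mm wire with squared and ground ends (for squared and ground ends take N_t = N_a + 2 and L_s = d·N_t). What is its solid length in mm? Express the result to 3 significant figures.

46.8 mm

squared and ground ends: N_t = N_a + 2 = 10 + 2 = 12
L_s = d·N_t = 3.9 × 12 = 46.8 mm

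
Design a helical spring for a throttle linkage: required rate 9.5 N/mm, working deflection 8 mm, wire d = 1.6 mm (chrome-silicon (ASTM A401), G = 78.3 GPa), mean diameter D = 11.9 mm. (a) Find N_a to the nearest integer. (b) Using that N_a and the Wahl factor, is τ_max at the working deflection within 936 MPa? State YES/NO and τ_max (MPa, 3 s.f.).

N_a = Gd⁴/(8D³k) = (78.3×10³)(1.6⁴)/(8·11.9³·9.5) = 4.007 → N_a = 4
Actual rate k = Gd⁴/(8D³·4) = 9.5159 N/mm
Working load F = kδ = 9.5159·8 = 76.127 N
C = 11.9/1.6 = 7.4375; K_W = (4C−1)/(4C−4)+0.615/C = 1.1992
τ_max = K_W·8FD/(πd³) = 1.1992·563.21 = 675.39 MPa
τ_max ≤ 936 MPa → acceptable

(a) 4 coils; (b) YES, τ_max = 675 MPa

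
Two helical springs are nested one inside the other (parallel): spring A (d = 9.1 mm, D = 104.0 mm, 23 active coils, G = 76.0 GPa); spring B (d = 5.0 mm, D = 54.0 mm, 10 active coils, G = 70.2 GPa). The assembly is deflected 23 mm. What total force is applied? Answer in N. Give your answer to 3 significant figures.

k_A = Gd⁴/(8D³N_a) = (76.0×10³)(9.1⁴)/(8·104.0³·23) = 2.518 N/mm
k_B = Gd⁴/(8D³N_a) = (70.2×10³)(5.0⁴)/(8·54.0³·10) = 3.4829 N/mm
Parallel: k_eq = 2.518 + 3.4829 = 6.001 N/mm
F = k_eq·δ = 6.001·23 = 138.02 N

138 N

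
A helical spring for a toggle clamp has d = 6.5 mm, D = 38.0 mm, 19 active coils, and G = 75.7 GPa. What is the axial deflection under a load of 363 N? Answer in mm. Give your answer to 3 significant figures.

k = Gd⁴/(8D³N_a) = (75.7×10³)(6.5⁴)/(8·38.0³·19) = 16.201 N/mm
δ = F/k = 363 / 16.201 = 22.405 mm

22.4 mm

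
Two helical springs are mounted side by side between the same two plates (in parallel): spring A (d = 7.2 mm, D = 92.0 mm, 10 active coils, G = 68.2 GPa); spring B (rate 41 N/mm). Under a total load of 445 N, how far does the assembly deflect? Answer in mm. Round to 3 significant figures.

k_A = Gd⁴/(8D³N_a) = (68.2×10³)(7.2⁴)/(8·92.0³·10) = 2.9421 N/mm
Parallel: k_eq = 2.9421 + 41 = 43.942 N/mm
δ = F/k_eq = 445/43.942 = 10.127 mm

10.1 mm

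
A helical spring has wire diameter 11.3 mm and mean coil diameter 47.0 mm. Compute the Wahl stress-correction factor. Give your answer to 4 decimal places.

C = D/d = 47.0/11.3 = 4.1593
K_W = (4C−1)/(4C−4) + 0.615/C = 15.637/12.637 + 0.1479 = 1.3853

1.3853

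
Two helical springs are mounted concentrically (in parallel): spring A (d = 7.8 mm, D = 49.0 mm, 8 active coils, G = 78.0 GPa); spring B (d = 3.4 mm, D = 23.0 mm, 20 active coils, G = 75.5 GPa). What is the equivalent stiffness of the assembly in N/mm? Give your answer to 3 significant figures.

k_A = Gd⁴/(8D³N_a) = (78.0×10³)(7.8⁴)/(8·49.0³·8) = 38.345 N/mm
k_B = Gd⁴/(8D³N_a) = (75.5×10³)(3.4⁴)/(8·23.0³·20) = 5.1827 N/mm
Parallel: k_eq = 38.345 + 5.1827 = 43.527 N/mm

43.5 N/mm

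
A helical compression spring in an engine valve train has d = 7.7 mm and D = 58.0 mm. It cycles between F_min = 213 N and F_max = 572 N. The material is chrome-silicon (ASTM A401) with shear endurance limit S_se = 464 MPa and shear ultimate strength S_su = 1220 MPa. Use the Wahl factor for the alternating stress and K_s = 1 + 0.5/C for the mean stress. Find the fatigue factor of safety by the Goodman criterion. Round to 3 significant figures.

C = D/d = 58.0/7.7 = 7.5325; K_W = (4C−1)/(4C−4)+0.615/C = 1.1965; K_s = 1+0.5/C = 1.0664
F_a = (F_max−F_min)/2 = 179.5 N; F_m = (F_max+F_min)/2 = 392.5 N
τ_a = K_W·8F_aD/(πd³) = 1.1965 × 58.071 = 69.48 MPa
τ_m = K_s·8F_mD/(πd³) = 1.0664 × 126.98 = 135.41 MPa
Goodman: 1/n_f = τ_a/S_se + τ_m/S_su = 69.48/464 + 135.41/1220 = 0.14974 + 0.11099 = 0.26073
n_f = 1/0.26073 = 3.835

3.84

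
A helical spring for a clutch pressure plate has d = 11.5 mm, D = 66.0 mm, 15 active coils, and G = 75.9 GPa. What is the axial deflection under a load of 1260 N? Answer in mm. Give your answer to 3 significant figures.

32.7 mm

k = Gd⁴/(8D³N_a) = (75.9×10³)(11.5⁴)/(8·66.0³·15) = 38.479 N/mm
δ = F/k = 1260 / 38.479 = 32.745 mm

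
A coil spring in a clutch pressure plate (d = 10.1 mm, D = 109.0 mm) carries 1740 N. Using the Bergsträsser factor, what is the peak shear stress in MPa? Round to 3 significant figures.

527 MPa

Spring index C = D/d = 109.0/10.1 = 10.7921
K_B = (4C+2)/(4C−3) = 45.168/40.168 = 1.1245
τ₀ = 8FD/(πd³) = 8·1740·109.0/(π·10.1³) = 1.51728e+06/3236.8 = 468.76 MPa
τ_max = K·τ₀ = 1.1245 × 468.76 = 527.11 MPa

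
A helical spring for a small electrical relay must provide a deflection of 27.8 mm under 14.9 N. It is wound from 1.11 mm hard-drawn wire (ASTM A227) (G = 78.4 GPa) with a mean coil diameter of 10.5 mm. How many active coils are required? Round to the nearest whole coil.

24

Required rate k = F/δ = 14.9/27.8 = 0.53597 N/mm
N_a = Gd⁴/(8D³k) = (78.4×10³ × 1.11⁴)/(8 × 10.5³ × 0.53597)
    = 119017 / 4963.63 = 23.98 → 24 coils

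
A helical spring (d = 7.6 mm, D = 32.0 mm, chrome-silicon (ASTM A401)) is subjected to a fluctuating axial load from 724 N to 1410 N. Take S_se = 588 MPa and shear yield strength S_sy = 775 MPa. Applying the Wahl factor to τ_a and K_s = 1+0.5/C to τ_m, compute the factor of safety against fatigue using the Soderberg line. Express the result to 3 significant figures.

C = D/d = 32.0/7.6 = 4.2105; K_W = (4C−1)/(4C−4)+0.615/C = 1.3797; K_s = 1+0.5/C = 1.1187
F_a = (F_max−F_min)/2 = 343 N; F_m = (F_max+F_min)/2 = 1067 N
τ_a = K_W·8F_aD/(πd³) = 1.3797 × 63.671 = 87.845 MPa
τ_m = K_s·8F_mD/(πd³) = 1.1187 × 198.07 = 221.59 MPa
Soderberg: 1/n_f = τ_a/S_se + τ_m/S_sy = 87.845/588 + 221.59/775 = 0.14940 + 0.28592 = 0.43532
n_f = 1/0.43532 = 2.297

2.30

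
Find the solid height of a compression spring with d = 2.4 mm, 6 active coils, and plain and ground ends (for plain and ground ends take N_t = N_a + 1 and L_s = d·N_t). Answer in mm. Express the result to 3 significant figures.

plain and ground ends: N_t = N_a + 1 = 6 + 1 = 7
L_s = d·N_t = 2.4 × 7 = 16.8 mm

16.8 mm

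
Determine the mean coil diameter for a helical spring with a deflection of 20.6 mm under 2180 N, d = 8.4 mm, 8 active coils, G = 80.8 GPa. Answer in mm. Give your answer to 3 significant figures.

Required rate k = F/δ = 2180/20.6 = 105.83 N/mm
D = (Gd⁴/(8N_a·k))^(1/3) = (80.8×10³·8.4⁴/(8·8·105.83))^(1/3)
  = (59396.3)^(1/3) = 39.0169 mm

39.0 mm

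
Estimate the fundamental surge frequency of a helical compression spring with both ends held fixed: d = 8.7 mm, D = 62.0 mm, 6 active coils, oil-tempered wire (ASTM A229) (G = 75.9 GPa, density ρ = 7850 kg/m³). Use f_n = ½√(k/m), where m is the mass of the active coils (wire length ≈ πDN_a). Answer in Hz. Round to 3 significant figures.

132 Hz

k = Gd⁴/(8D³N_a) = (75.9×10³)(8.7⁴)/(8·62.0³·6) = 38.01 N/mm = 38010 N/m
Wire length L = πDN_a = π·62.0·6 = 1168.7 mm
m = ρ·(πd²/4)·L = 7850 × 59.447×10⁻⁶ m² × 1.1687 m = 0.54537 kg
f_n = ½√(k/m) = 0.5·√(38010/0.54537) = 0.5·√(69697) = 132 Hz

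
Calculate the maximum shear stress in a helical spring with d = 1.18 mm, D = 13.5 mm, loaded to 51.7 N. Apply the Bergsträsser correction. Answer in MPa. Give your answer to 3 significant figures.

Spring index C = D/d = 13.5/1.18 = 11.4407
K_B = (4C+2)/(4C−3) = 47.763/42.763 = 1.1169
τ₀ = 8FD/(πd³) = 8·51.7·13.5/(π·1.18³) = 5583.6/5.1617 = 1081.7 MPa
τ_max = K·τ₀ = 1.1169 × 1081.7 = 1208.2 MPa

1210 MPa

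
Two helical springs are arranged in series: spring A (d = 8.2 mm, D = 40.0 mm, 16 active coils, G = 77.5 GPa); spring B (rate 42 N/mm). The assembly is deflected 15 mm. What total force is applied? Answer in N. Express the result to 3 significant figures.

318 N

k_A = Gd⁴/(8D³N_a) = (77.5×10³)(8.2⁴)/(8·40.0³·16) = 42.773 N/mm
Series: 1/k_eq = 1/42.773 + 1/42 = 0.047189; k_eq = 21.191 N/mm
F = k_eq·δ = 21.191·15 = 317.87 N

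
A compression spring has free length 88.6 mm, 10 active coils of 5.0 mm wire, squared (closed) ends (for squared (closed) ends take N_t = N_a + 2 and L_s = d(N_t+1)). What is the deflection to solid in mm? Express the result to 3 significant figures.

23.6 mm

N_t = 12; L_s = 5.0·13 = 65 mm
δ_solid = L₀ − L_s = 88.6 − 65 = 23.6 mm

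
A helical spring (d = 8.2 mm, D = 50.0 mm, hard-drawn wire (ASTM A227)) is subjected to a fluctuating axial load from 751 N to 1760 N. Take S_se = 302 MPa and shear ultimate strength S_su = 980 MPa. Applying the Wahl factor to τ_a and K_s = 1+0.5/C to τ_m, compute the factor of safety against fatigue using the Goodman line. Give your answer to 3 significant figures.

C = D/d = 50.0/8.2 = 6.0976; K_W = (4C−1)/(4C−4)+0.615/C = 1.2480; K_s = 1+0.5/C = 1.0820
F_a = (F_max−F_min)/2 = 504.5 N; F_m = (F_max+F_min)/2 = 1255.5 N
τ_a = K_W·8F_aD/(πd³) = 1.2480 × 116.5 = 145.39 MPa
τ_m = K_s·8F_mD/(πd³) = 1.0820 × 289.92 = 313.7 MPa
Goodman: 1/n_f = τ_a/S_se + τ_m/S_su = 145.39/302 + 313.7/980 = 0.48143 + 0.32010 = 0.80153
n_f = 1/0.80153 = 1.248

1.25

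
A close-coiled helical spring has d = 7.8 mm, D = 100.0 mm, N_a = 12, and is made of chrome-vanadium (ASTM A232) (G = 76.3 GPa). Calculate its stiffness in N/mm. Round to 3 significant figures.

2.94 N/mm

k = Gd⁴/(8D³N_a) = (76.3×10³ × 7.8⁴) / (8 × 100.0³ × 12)
  = 2.82425e+08 / 9.6e+07 = 2.9419 N/mm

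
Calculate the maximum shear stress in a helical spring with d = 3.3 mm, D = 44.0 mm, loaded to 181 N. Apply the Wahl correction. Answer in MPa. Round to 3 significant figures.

625 MPa

Spring index C = D/d = 44.0/3.3 = 13.3333
K_W = (4C−1)/(4C−4) + 0.615/C = 52.333/49.333 + 0.0461 = 1.1069
τ₀ = 8FD/(πd³) = 8·181·44.0/(π·3.3³) = 63712/112.9 = 564.33 MPa
τ_max = K·τ₀ = 1.1069 × 564.33 = 624.67 MPa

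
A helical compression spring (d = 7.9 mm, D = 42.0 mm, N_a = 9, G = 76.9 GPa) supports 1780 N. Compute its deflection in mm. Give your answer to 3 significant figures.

k = Gd⁴/(8D³N_a) = (76.9×10³)(7.9⁴)/(8·42.0³·9) = 56.151 N/mm
δ = F/k = 1780 / 56.151 = 31.7 mm

31.7 mm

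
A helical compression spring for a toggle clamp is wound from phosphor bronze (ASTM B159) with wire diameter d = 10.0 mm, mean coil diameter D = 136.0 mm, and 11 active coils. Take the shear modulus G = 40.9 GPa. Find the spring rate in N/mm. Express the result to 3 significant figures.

1.85 N/mm

k = Gd⁴/(8D³N_a) = (40.9×10³ × 10.0⁴) / (8 × 136.0³ × 11)
  = 4.09e+08 / 2.2136e+08 = 1.8477 N/mm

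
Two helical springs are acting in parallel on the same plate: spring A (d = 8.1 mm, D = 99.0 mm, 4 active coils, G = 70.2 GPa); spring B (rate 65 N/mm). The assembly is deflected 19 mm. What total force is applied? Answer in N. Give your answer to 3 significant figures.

k_A = Gd⁴/(8D³N_a) = (70.2×10³)(8.1⁴)/(8·99.0³·4) = 9.7324 N/mm
Parallel: k_eq = 9.7324 + 65 = 74.732 N/mm
F = k_eq·δ = 74.732·19 = 1419.9 N

1420 N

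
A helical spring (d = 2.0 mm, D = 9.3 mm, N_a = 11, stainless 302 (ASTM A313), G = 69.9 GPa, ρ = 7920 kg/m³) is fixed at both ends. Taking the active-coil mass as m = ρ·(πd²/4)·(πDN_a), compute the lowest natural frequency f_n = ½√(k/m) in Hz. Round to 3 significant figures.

703 Hz

k = Gd⁴/(8D³N_a) = (69.9×10³)(2.0⁴)/(8·9.3³·11) = 15.8 N/mm = 15800 N/m
Wire length L = πDN_a = π·9.3·11 = 321.38 mm
m = ρ·(πd²/4)·L = 7920 × 3.1416×10⁻⁶ m² × 0.32138 m = 0.0079965 kg
f_n = ½√(k/m) = 0.5·√(15800/0.0079965) = 0.5·√(1.9759e+06) = 702.83 Hz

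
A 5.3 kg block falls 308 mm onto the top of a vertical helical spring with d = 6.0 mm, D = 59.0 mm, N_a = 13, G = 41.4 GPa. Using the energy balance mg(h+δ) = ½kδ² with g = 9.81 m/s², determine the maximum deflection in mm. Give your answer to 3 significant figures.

k = Gd⁴/(8D³N_a) = (41.4×10³)(6.0⁴)/(8·59.0³·13) = 2.512 N/mm
W = mg = 5.3 × 9.81 = 51.993 N
½kδ² − Wδ − Wh = 0 → δ = (W + √(W² + 2kWh))/k
δ = (51.993 + √(2703.3 + 80452.9))/2.512 = (51.993 + 288.37)/2.512 = 135.5 mm

135 mm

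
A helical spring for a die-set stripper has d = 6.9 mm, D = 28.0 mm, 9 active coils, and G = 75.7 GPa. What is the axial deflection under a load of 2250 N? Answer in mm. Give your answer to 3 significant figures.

k = Gd⁴/(8D³N_a) = (75.7×10³)(6.9⁴)/(8·28.0³·9) = 108.56 N/mm
δ = F/k = 2250 / 108.56 = 20.725 mm

20.7 mm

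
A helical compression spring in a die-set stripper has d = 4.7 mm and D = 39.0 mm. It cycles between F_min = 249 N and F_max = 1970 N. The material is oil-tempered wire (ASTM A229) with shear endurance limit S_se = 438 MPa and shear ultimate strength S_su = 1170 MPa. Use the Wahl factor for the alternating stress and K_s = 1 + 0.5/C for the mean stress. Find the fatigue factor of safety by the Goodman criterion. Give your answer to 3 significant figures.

C = D/d = 39.0/4.7 = 8.2979; K_W = (4C−1)/(4C−4)+0.615/C = 1.1769; K_s = 1+0.5/C = 1.0603
F_a = (F_max−F_min)/2 = 860.5 N; F_m = (F_max+F_min)/2 = 1109.5 N
τ_a = K_W·8F_aD/(πd³) = 1.1769 × 823.12 = 968.72 MPa
τ_m = K_s·8F_mD/(πd³) = 1.0603 × 1061.3 = 1125.3 MPa
Goodman: 1/n_f = τ_a/S_se + τ_m/S_su = 968.72/438 + 1125.3/1170 = 2.21168 + 0.96175 = 3.1734
n_f = 1/3.1734 = 0.3151

0.315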